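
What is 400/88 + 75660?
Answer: 832310/11 ≈ 75665.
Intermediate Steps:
400/88 + 75660 = 400*(1/88) + 75660 = 50/11 + 75660 = 832310/11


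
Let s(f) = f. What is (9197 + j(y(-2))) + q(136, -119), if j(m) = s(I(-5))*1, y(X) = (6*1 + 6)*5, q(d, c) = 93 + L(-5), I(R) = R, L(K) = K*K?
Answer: 9310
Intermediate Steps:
L(K) = K**2
q(d, c) = 118 (q(d, c) = 93 + (-5)**2 = 93 + 25 = 118)
y(X) = 60 (y(X) = (6 + 6)*5 = 12*5 = 60)
j(m) = -5 (j(m) = -5*1 = -5)
(9197 + j(y(-2))) + q(136, -119) = (9197 - 5) + 118 = 9192 + 118 = 9310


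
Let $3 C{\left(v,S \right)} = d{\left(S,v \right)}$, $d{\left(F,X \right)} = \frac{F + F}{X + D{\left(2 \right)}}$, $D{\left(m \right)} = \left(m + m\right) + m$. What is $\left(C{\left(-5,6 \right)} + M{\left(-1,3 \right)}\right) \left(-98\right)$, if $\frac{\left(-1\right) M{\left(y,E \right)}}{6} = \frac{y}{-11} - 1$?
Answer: $- \frac{10192}{11} \approx -926.54$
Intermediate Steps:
$D{\left(m \right)} = 3 m$ ($D{\left(m \right)} = 2 m + m = 3 m$)
$d{\left(F,X \right)} = \frac{2 F}{6 + X}$ ($d{\left(F,X \right)} = \frac{F + F}{X + 3 \cdot 2} = \frac{2 F}{X + 6} = \frac{2 F}{6 + X}$)
$C{\left(v,S \right)} = \frac{2 S}{3 \left(6 + v\right)}$ ($C{\left(v,S \right)} = \frac{2 S \frac{1}{6 + v}}{3} = \frac{2 S}{3 \left(6 + v\right)}$)
$M{\left(y,E \right)} = 6 + \frac{6 y}{11}$ ($M{\left(y,E \right)} = - 6 \left(\frac{y}{-11} - 1\right) = - 6 \left(- \frac{y}{11} - 1\right) = - 6 \left(-1 - \frac{y}{11}\right) = 6 + \frac{6 y}{11}$)
$\left(C{\left(-5,6 \right)} + M{\left(-1,3 \right)}\right) \left(-98\right) = \left(\frac{2}{3} \cdot 6 \frac{1}{6 - 5} + \left(6 + \frac{6}{11} \left(-1\right)\right)\right) \left(-98\right) = \left(\frac{2}{3} \cdot 6 \cdot 1^{-1} + \left(6 - \frac{6}{11}\right)\right) \left(-98\right) = \left(\frac{2}{3} \cdot 6 \cdot 1 + \frac{60}{11}\right) \left(-98\right) = \left(4 + \frac{60}{11}\right) \left(-98\right) = \frac{104}{11} \left(-98\right) = - \frac{10192}{11}$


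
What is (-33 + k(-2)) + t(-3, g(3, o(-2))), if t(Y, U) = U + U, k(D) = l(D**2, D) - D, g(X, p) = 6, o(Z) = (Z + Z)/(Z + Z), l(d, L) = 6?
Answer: -13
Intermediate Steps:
o(Z) = 1 (o(Z) = (2*Z)/((2*Z)) = (2*Z)*(1/(2*Z)) = 1)
k(D) = 6 - D
t(Y, U) = 2*U
(-33 + k(-2)) + t(-3, g(3, o(-2))) = (-33 + (6 - 1*(-2))) + 2*6 = (-33 + (6 + 2)) + 12 = (-33 + 8) + 12 = -25 + 12 = -13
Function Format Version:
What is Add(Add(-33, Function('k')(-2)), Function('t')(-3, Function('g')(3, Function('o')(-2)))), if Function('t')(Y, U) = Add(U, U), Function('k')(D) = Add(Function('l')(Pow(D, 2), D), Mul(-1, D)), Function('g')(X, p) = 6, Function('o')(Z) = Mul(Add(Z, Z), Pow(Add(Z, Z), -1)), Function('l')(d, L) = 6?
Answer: -13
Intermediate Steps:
Function('o')(Z) = 1 (Function('o')(Z) = Mul(Mul(2, Z), Pow(Mul(2, Z), -1)) = Mul(Mul(2, Z), Mul(Rational(1, 2), Pow(Z, -1))) = 1)
Function('k')(D) = Add(6, Mul(-1, D))
Function('t')(Y, U) = Mul(2, U)
Add(Add(-33, Function('k')(-2)), Function('t')(-3, Function('g')(3, Function('o')(-2)))) = Add(Add(-33, Add(6, Mul(-1, -2))), Mul(2, 6)) = Add(Add(-33, Add(6, 2)), 12) = Add(Add(-33, 8), 12) = Add(-25, 12) = -13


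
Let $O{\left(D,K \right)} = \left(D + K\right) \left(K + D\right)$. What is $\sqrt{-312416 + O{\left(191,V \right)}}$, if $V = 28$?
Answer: $i \sqrt{264455} \approx 514.25 i$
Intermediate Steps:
$O{\left(D,K \right)} = \left(D + K\right)^{2}$ ($O{\left(D,K \right)} = \left(D + K\right) \left(D + K\right) = \left(D + K\right)^{2}$)
$\sqrt{-312416 + O{\left(191,V \right)}} = \sqrt{-312416 + \left(191 + 28\right)^{2}} = \sqrt{-312416 + 219^{2}} = \sqrt{-312416 + 47961} = \sqrt{-264455} = i \sqrt{264455}$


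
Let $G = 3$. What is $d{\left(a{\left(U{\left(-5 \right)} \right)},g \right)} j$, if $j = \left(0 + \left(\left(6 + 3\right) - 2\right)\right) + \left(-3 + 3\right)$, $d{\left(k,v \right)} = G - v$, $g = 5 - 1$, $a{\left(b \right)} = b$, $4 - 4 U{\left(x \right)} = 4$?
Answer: $-7$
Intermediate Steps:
$U{\left(x \right)} = 0$ ($U{\left(x \right)} = 1 - 1 = 0$)
$g = 4$ ($g = 5 - 1 = 4$)
$d{\left(k,v \right)} = 3 - v$
$j = 7$ ($j = \left(0 + \left(9 - 2\right)\right) + 0 = \left(0 + 7\right) + 0 = 7 + 0 = 7$)
$d{\left(a{\left(U{\left(-5 \right)} \right)},g \right)} j = \left(3 - 4\right) 7 = \left(-1\right) 7 = -7$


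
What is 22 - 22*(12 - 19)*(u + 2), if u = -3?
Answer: -132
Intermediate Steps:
22 - 22*(12 - 19)*(u + 2) = 22 - 22*(12 - 19)*(-3 + 2) = 22 - (-154)*(-1) = 22 - 22*7 = 22 - 154 = -132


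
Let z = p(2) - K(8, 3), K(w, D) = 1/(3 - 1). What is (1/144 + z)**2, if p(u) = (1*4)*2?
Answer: 1168561/20736 ≈ 56.354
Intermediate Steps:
p(u) = 8 (p(u) = 4*2 = 8)
K(w, D) = 1/2
z = 15/2 (z = 8 - 1*1/2 = 8 - 1/2 = 15/2 ≈ 7.5000)
(1/144 + z)**2 = (1/144 + 15/2)**2 = (1081/144)**2 = 1168561/20736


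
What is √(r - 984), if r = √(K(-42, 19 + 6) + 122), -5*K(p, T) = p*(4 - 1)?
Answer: 2*√(-6150 + 5*√230)/5 ≈ 31.175*I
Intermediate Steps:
K(p, T) = -3*p/5 (K(p, T) = -p*(4 - 1)/5 = -p*3/5 = -3*p/5)
r = 4*√230/5 (r = √(-⅗*(-42) + 122) = √(126/5 + 122) = √(736/5) = 4*√230/5 ≈ 12.133)
√(r - 984) = √(4*√230/5 - 984) = √(-984 + 4*√230/5)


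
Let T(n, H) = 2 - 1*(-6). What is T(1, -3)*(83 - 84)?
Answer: -8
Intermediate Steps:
T(n, H) = 8 (T(n, H) = 2 + 6 = 8)
T(1, -3)*(83 - 84) = 8*(83 - 84) = 8*(-1) = -8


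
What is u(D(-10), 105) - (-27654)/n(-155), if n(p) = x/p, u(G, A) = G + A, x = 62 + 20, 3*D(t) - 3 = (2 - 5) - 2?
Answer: -6416722/123 ≈ -52169.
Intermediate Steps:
D(t) = -⅔ (D(t) = 1 + ((2 - 5) - 2)/3 = 1 + (-3 - 2)/3 = 1 + (⅓)*(-5) = 1 - 5/3 = -⅔)
x = 82
u(G, A) = A + G
n(p) = 82/p
u(D(-10), 105) - (-27654)/n(-155) = (105 - ⅔) - (-27654)/(82/(-155)) = 313/3 - (-27654)/(82*(-1/155)) = 313/3 - (-27654)/(-82/155) = 313/3 - (-27654)*(-155)/82 = 313/3 - 1*2143185/41 = 313/3 - 2143185/41 = -6416722/123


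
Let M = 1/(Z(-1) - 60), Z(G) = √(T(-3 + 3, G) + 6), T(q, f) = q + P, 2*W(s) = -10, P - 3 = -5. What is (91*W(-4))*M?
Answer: 455/58 ≈ 7.8448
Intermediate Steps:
P = -2 (P = 3 - 5 = -2)
W(s) = -5 (W(s) = (½)*(-10) = -5)
T(q, f) = -2 + q (T(q, f) = q - 2 = -2 + q)
Z(G) = 2 (Z(G) = √((-2 + (-3 + 3)) + 6) = √((-2 + 0) + 6) = √(-2 + 6) = √4 = 2)
M = -1/58 (M = 1/(2 - 60) = 1/(-58) = -1/58 ≈ -0.017241)
(91*W(-4))*M = (91*(-5))*(-1/58) = -455*(-1/58) = 455/58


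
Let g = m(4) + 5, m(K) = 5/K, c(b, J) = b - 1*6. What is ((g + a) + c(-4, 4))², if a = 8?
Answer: 289/16 ≈ 18.063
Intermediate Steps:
c(b, J) = -6 + b (c(b, J) = b - 6 = -6 + b)
g = 25/4 (g = 5/4 + 5 = 25/4 ≈ 6.2500)
((g + a) + c(-4, 4))² = ((25/4 + 8) + (-6 - 4))² = (57/4 - 10)² = (17/4)² = 289/16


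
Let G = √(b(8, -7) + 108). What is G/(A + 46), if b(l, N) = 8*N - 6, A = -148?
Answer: -√46/102 ≈ -0.066493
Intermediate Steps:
b(l, N) = -6 + 8*N
G = √46 (G = √((-6 + 8*(-7)) + 108) = √((-6 - 56) + 108) = √(-62 + 108) = √46 ≈ 6.7823)
G/(A + 46) = √46/(-148 + 46) = √46/(-102) = √46*(-1/102) = -√46/102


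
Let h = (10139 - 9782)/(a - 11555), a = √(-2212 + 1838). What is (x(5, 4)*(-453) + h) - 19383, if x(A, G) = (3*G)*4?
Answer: -261486443848/6358019 - 17*I*√374/6358019 ≈ -41127.0 - 5.1709e-5*I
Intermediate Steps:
a = I*√374 (a = √(-374) = I*√374 ≈ 19.339*I)
x(A, G) = 12*G
h = 357/(-11555 + I*√374) (h = (10139 - 9782)/(I*√374 - 11555) = 357/(-11555 + I*√374) ≈ -0.030896 - 5.1709e-5*I)
(x(5, 4)*(-453) + h) - 19383 = ((12*4)*(-453) + (-196435/6358019 - 17*I*√374/6358019)) - 19383 = (48*(-453) + (-196435/6358019 - 17*I*√374/6358019)) - 19383 = (-21744 + (-196435/6358019 - 17*I*√374/6358019)) - 19383 = (-138248961571/6358019 - 17*I*√374/6358019) - 19383 = -261486443848/6358019 - 17*I*√374/6358019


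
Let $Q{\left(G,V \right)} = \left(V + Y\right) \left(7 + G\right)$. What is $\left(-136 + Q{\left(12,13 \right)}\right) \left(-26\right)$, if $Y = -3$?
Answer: $-1404$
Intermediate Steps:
$Q{\left(G,V \right)} = \left(-3 + V\right) \left(7 + G\right)$ ($Q{\left(G,V \right)} = \left(V - 3\right) \left(7 + G\right) = \left(-3 + V\right) \left(7 + G\right)$)
$\left(-136 + Q{\left(12,13 \right)}\right) \left(-26\right) = \left(-136 + \left(-21 - 36 + 7 \cdot 13 + 12 \cdot 13\right)\right) \left(-26\right) = \left(-136 + \left(-21 - 36 + 91 + 156\right)\right) \left(-26\right) = \left(-136 + 190\right) \left(-26\right) = 54 \left(-26\right) = -1404$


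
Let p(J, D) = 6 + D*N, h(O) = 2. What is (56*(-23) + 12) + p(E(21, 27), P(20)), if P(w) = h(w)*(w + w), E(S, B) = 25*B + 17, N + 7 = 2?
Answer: -1670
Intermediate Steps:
N = -5 (N = -7 + 2 = -5)
E(S, B) = 17 + 25*B
P(w) = 4*w (P(w) = 2*(w + w) = 2*(2*w) = 4*w)
p(J, D) = 6 - 5*D (p(J, D) = 6 + D*(-5) = 6 - 5*D)
(56*(-23) + 12) + p(E(21, 27), P(20)) = (56*(-23) + 12) + (6 - 20*20) = (-1288 + 12) + (6 - 5*80) = -1276 + (6 - 400) = -1276 - 394 = -1670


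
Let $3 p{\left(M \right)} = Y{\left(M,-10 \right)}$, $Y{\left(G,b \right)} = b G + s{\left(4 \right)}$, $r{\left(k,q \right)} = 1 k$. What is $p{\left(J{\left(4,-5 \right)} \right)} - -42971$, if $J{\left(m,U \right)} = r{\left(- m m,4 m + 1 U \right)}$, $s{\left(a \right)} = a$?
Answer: $\frac{129077}{3} \approx 43026.0$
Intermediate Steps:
$r{\left(k,q \right)} = k$
$Y{\left(G,b \right)} = 4 + G b$ ($Y{\left(G,b \right)} = b G + 4 = G b + 4 = 4 + G b$)
$J{\left(m,U \right)} = - m^{2}$ ($J{\left(m,U \right)} = - m m = - m^{2}$)
$p{\left(M \right)} = \frac{4}{3} - \frac{10 M}{3}$ ($p{\left(M \right)} = \frac{4 + M \left(-10\right)}{3} = \frac{4 - 10 M}{3} = \frac{4}{3} - \frac{10 M}{3}$)
$p{\left(J{\left(4,-5 \right)} \right)} - -42971 = \left(\frac{4}{3} - \frac{10 \left(- 4^{2}\right)}{3}\right) - -42971 = \left(\frac{4}{3} - \frac{10 \left(\left(-1\right) 16\right)}{3}\right) + 42971 = \left(\frac{4}{3} - - \frac{160}{3}\right) + 42971 = \left(\frac{4}{3} + \frac{160}{3}\right) + 42971 = \frac{164}{3} + 42971 = \frac{129077}{3}$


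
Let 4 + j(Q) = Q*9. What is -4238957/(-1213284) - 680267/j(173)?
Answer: -818773966607/1884230052 ≈ -434.54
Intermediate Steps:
j(Q) = -4 + 9*Q (j(Q) = -4 + Q*9 = -4 + 9*Q)
-4238957/(-1213284) - 680267/j(173) = -4238957/(-1213284) - 680267/(-4 + 9*173) = -4238957*(-1/1213284) - 680267/(-4 + 1557) = 4238957/1213284 - 680267/1553 = -818773966607/1884230052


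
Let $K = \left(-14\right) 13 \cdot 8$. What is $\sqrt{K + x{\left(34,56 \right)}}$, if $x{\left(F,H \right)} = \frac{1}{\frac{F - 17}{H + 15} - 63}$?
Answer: $\frac{i \sqrt{7227639798}}{2228} \approx 38.158 i$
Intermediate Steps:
$K = -1456$ ($K = \left(-182\right) 8 = -1456$)
$x{\left(F,H \right)} = \frac{1}{-63 + \frac{-17 + F}{15 + H}}$ ($x{\left(F,H \right)} = \frac{1}{\frac{-17 + F}{15 + H} - 63} = \frac{1}{-63 + \frac{-17 + F}{15 + H}}$)
$\sqrt{K + x{\left(34,56 \right)}} = \sqrt{-1456 + \frac{15 + 56}{-962 + 34 - 3528}} = \sqrt{-1456 + \frac{1}{-962 + 34 - 3528} \cdot 71} = \sqrt{-1456 + \frac{1}{-4456} \cdot 71} = \sqrt{-1456 - \frac{71}{4456}} = \sqrt{- \frac{6488007}{4456}} = \frac{i \sqrt{7227639798}}{2228}$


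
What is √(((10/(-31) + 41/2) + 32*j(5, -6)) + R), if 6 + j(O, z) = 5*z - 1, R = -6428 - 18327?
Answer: I*√99631954/62 ≈ 160.99*I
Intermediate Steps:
R = -24755
j(O, z) = -7 + 5*z (j(O, z) = -6 + (5*z - 1) = -6 + (-1 + 5*z) = -7 + 5*z)
√(((10/(-31) + 41/2) + 32*j(5, -6)) + R) = √(((10/(-31) + 41/2) + 32*(-7 + 5*(-6))) - 24755) = √(((10*(-1/31) + 41*(½)) + 32*(-7 - 30)) - 24755) = √(((-10/31 + 41/2) + 32*(-37)) - 24755) = √((1251/62 - 1184) - 24755) = √(-72157/62 - 24755) = √(-1606967/62) = I*√99631954/62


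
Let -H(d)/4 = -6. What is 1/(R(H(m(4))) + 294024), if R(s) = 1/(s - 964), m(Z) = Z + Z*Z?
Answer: 940/276382559 ≈ 3.4011e-6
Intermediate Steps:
m(Z) = Z + Z²
H(d) = 24 (H(d) = -4*(-6) = 24)
R(s) = 1/(-964 + s)
1/(R(H(m(4))) + 294024) = 1/(1/(-964 + 24) + 294024) = 1/(1/(-940) + 294024) = 1/(-1/940 + 294024) = 1/(276382559/940) = 940/276382559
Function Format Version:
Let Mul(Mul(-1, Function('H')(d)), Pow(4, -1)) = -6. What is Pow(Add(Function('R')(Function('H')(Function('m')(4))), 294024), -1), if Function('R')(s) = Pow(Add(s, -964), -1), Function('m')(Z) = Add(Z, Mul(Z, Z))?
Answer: Rational(940, 276382559) ≈ 3.4011e-6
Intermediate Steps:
Function('m')(Z) = Add(Z, Pow(Z, 2))
Function('H')(d) = 24 (Function('H')(d) = Mul(-4, -6) = 24)
Function('R')(s) = Pow(Add(-964, s), -1)
Pow(Add(Function('R')(Function('H')(Function('m')(4))), 294024), -1) = Pow(Add(Pow(Add(-964, 24), -1), 294024), -1) = Pow(Add(Pow(-940, -1), 294024), -1) = Pow(Add(Rational(-1, 940), 294024), -1) = Pow(Rational(276382559, 940), -1) = Rational(940, 276382559)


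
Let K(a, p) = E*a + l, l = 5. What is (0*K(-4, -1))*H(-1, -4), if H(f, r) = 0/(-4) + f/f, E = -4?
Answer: 0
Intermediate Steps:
H(f, r) = 1 (H(f, r) = 0*(-¼) + 1 = 0 + 1 = 1)
K(a, p) = 5 - 4*a (K(a, p) = -4*a + 5 = 5 - 4*a)
(0*K(-4, -1))*H(-1, -4) = (0*(5 - 4*(-4)))*1 = (0*(5 + 16))*1 = (0*21)*1 = 0*1 = 0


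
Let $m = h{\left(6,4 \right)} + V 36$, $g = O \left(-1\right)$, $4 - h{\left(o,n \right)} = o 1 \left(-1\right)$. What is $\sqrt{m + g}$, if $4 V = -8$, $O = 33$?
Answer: $i \sqrt{95} \approx 9.7468 i$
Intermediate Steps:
$h{\left(o,n \right)} = 4 + o$ ($h{\left(o,n \right)} = 4 - o 1 \left(-1\right) = 4 - o \left(-1\right) = 4 - - o = 4 + o$)
$V = -2$ ($V = \frac{1}{4} \left(-8\right) = -2$)
$g = -33$ ($g = 33 \left(-1\right) = -33$)
$m = -62$ ($m = \left(4 + 6\right) - 72 = 10 - 72 = -62$)
$\sqrt{m + g} = \sqrt{-62 - 33} = \sqrt{-95} = i \sqrt{95}$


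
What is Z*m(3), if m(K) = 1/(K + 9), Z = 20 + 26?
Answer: 23/6 ≈ 3.8333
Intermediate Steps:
Z = 46
m(K) = 1/(9 + K)
Z*m(3) = 46/(9 + 3) = 46/12 = 46*(1/12) = 23/6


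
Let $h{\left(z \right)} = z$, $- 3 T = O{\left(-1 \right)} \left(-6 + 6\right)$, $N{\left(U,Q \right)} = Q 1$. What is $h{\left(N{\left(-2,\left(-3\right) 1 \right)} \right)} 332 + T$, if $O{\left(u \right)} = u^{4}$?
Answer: $-996$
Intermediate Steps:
$N{\left(U,Q \right)} = Q$
$T = 0$ ($T = - \frac{\left(-1\right)^{4} \left(-6 + 6\right)}{3} = - \frac{1 \cdot 0}{3} = \left(- \frac{1}{3}\right) 0 = 0$)
$h{\left(N{\left(-2,\left(-3\right) 1 \right)} \right)} 332 + T = \left(-3\right) 1 \cdot 332 + 0 = \left(-3\right) 332 + 0 = -996 + 0 = -996$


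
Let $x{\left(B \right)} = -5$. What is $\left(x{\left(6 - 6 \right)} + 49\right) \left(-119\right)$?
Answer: $-5236$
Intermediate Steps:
$\left(x{\left(6 - 6 \right)} + 49\right) \left(-119\right) = \left(-5 + 49\right) \left(-119\right) = 44 \left(-119\right) = -5236$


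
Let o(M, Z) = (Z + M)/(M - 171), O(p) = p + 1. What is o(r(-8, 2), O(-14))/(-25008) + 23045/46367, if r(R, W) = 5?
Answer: 11958372853/24060578172 ≈ 0.49701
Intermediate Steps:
O(p) = 1 + p
o(M, Z) = (M + Z)/(-171 + M)
o(r(-8, 2), O(-14))/(-25008) + 23045/46367 = ((5 + (1 - 14))/(-171 + 5))/(-25008) + 23045/46367 = ((5 - 13)/(-166))*(-1/25008) + 23045*(1/46367) = -1/166*(-8)*(-1/25008) + 23045/46367 = (4/83)*(-1/25008) + 23045/46367 = -1/518916 + 23045/46367 = 11958372853/24060578172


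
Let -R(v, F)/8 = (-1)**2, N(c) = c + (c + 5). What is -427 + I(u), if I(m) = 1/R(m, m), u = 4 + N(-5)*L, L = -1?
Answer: -3417/8 ≈ -427.13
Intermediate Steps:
N(c) = 5 + 2*c (N(c) = c + (5 + c) = 5 + 2*c)
R(v, F) = -8 (R(v, F) = -8*(-1)**2 = -8*1 = -8)
u = 9 (u = 4 + (5 + 2*(-5))*(-1) = 4 + (5 - 10)*(-1) = 4 - 5*(-1) = 4 + 5 = 9)
I(m) = -1/8 (I(m) = 1/(-8) = -1/8)
-427 + I(u) = -427 - 1/8 = -3417/8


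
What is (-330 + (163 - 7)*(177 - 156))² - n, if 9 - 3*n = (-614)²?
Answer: 26413735/3 ≈ 8.8046e+6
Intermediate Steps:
n = -376987/3 (n = 3 - ⅓*(-614)² = 3 - ⅓*376996 = 3 - 376996/3 = -376987/3 ≈ -1.2566e+5)
(-330 + (163 - 7)*(177 - 156))² - n = (-330 + (163 - 7)*(177 - 156))² - 1*(-376987/3) = (-330 + 156*21)² + 376987/3 = (-330 + 3276)² + 376987/3 = 2946² + 376987/3 = 8678916 + 376987/3 = 26413735/3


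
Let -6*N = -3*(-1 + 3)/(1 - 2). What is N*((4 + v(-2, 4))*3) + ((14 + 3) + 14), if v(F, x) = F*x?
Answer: 43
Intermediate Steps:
N = -1 (N = -(-1)*(-1 + 3)/(1 - 2)/2 = -(-1)*2/(-1)/2 = -(-1)*2*(-1)/2 = -(-1)*(-2)/2 = -⅙*6 = -1)
N*((4 + v(-2, 4))*3) + ((14 + 3) + 14) = -(4 - 2*4)*3 + ((14 + 3) + 14) = -(4 - 8)*3 + (17 + 14) = -(-4)*3 + 31 = -1*(-12) + 31 = 12 + 31 = 43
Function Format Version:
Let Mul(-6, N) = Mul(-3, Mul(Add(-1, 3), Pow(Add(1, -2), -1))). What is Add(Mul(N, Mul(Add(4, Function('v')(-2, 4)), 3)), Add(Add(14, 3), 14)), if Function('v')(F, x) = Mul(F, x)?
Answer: 43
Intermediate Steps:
N = -1 (N = Mul(Rational(-1, 6), Mul(-3, Mul(Add(-1, 3), Pow(Add(1, -2), -1)))) = Mul(Rational(-1, 6), Mul(-3, Mul(2, Pow(-1, -1)))) = Mul(Rational(-1, 6), Mul(-3, Mul(2, -1))) = Mul(Rational(-1, 6), Mul(-3, -2)) = Mul(Rational(-1, 6), 6) = -1)
Add(Mul(N, Mul(Add(4, Function('v')(-2, 4)), 3)), Add(Add(14, 3), 14)) = Add(Mul(-1, Mul(Add(4, Mul(-2, 4)), 3)), Add(Add(14, 3), 14)) = Add(Mul(-1, Mul(Add(4, -8), 3)), Add(17, 14)) = Add(Mul(-1, Mul(-4, 3)), 31) = Add(Mul(-1, -12), 31) = Add(12, 31) = 43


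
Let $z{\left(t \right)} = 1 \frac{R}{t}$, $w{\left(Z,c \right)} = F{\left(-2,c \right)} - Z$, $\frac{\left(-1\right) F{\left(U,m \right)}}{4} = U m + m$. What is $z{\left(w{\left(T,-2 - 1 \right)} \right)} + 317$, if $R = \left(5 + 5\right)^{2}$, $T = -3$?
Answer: $\frac{2753}{9} \approx 305.89$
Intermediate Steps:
$R = 100$ ($R = 10^{2} = 100$)
$F{\left(U,m \right)} = - 4 m - 4 U m$ ($F{\left(U,m \right)} = - 4 \left(U m + m\right) = - 4 \left(m + U m\right) = - 4 m - 4 U m$)
$w{\left(Z,c \right)} = - Z + 4 c$ ($w{\left(Z,c \right)} = - 4 c \left(1 - 2\right) - Z = \left(-4\right) c \left(-1\right) - Z = 4 c - Z = - Z + 4 c$)
$z{\left(t \right)} = \frac{100}{t}$ ($z{\left(t \right)} = 1 \frac{100}{t} = \frac{100}{t}$)
$z{\left(w{\left(T,-2 - 1 \right)} \right)} + 317 = \frac{100}{\left(-1\right) \left(-3\right) + 4 \left(-2 - 1\right)} + 317 = \frac{100}{3 + 4 \left(-3\right)} + 317 = \frac{100}{3 - 12} + 317 = \frac{100}{-9} + 317 = 100 \left(- \frac{1}{9}\right) + 317 = - \frac{100}{9} + 317 = \frac{2753}{9}$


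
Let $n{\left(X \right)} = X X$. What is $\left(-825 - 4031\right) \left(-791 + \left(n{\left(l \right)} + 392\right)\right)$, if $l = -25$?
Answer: $-1097456$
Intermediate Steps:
$n{\left(X \right)} = X^{2}$
$\left(-825 - 4031\right) \left(-791 + \left(n{\left(l \right)} + 392\right)\right) = \left(-825 - 4031\right) \left(-791 + \left(\left(-25\right)^{2} + 392\right)\right) = - 4856 \left(-791 + \left(625 + 392\right)\right) = - 4856 \left(-791 + 1017\right) = \left(-4856\right) 226 = -1097456$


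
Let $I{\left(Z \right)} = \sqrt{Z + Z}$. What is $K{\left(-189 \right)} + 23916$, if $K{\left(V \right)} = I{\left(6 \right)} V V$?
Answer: $23916 + 71442 \sqrt{3} \approx 1.4766 \cdot 10^{5}$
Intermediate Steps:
$I{\left(Z \right)} = \sqrt{2} \sqrt{Z}$ ($I{\left(Z \right)} = \sqrt{2 Z} = \sqrt{2} \sqrt{Z}$)
$K{\left(V \right)} = 2 \sqrt{3} V^{2}$ ($K{\left(V \right)} = \sqrt{2} \sqrt{6} V V = 2 \sqrt{3} V V = 2 V \sqrt{3} V = 2 \sqrt{3} V^{2}$)
$K{\left(-189 \right)} + 23916 = 2 \sqrt{3} \left(-189\right)^{2} + 23916 = 2 \sqrt{3} \cdot 35721 + 23916 = 71442 \sqrt{3} + 23916 = 23916 + 71442 \sqrt{3}$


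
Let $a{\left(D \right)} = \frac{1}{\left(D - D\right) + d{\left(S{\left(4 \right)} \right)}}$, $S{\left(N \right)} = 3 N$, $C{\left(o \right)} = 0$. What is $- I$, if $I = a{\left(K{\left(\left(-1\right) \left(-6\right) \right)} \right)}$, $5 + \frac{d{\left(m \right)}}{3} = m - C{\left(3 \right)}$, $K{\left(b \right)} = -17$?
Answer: $- \frac{1}{21} \approx -0.047619$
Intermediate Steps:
$d{\left(m \right)} = -15 + 3 m$ ($d{\left(m \right)} = -15 + 3 \left(m - 0\right) = -15 + 3 \left(m + 0\right) = -15 + 3 m$)
$a{\left(D \right)} = \frac{1}{21}$ ($a{\left(D \right)} = \frac{1}{\left(D - D\right) - \left(15 - 3 \cdot 3 \cdot 4\right)} = \frac{1}{0 + \left(-15 + 3 \cdot 12\right)} = \frac{1}{0 + \left(-15 + 36\right)} = \frac{1}{0 + 21} = \frac{1}{21}$)
$I = \frac{1}{21} \approx 0.047619$
$- I = \left(-1\right) \frac{1}{21} = - \frac{1}{21}$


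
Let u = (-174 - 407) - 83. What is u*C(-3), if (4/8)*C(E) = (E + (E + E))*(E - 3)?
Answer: -71712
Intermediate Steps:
u = -664 (u = -581 - 83 = -664)
C(E) = 6*E*(-3 + E) (C(E) = 2*((E + (E + E))*(E - 3)) = 2*((E + 2*E)*(-3 + E)) = 2*((3*E)*(-3 + E)) = 2*(3*E*(-3 + E)) = 6*E*(-3 + E))
u*C(-3) = -3984*(-3)*(-3 - 3) = -3984*(-3)*(-6) = -664*108 = -71712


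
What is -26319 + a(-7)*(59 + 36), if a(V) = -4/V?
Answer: -183853/7 ≈ -26265.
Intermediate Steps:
-26319 + a(-7)*(59 + 36) = -26319 + (-4/(-7))*(59 + 36) = -26319 - 4*(-⅐)*95 = -26319 + (4/7)*95 = -26319 + 380/7 = -183853/7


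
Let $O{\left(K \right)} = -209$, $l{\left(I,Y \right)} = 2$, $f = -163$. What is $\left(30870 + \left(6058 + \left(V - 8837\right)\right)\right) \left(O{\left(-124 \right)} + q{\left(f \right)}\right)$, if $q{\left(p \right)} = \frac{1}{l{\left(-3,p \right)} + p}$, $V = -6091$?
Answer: $- \frac{740300000}{161} \approx -4.5981 \cdot 10^{6}$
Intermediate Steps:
$q{\left(p \right)} = \frac{1}{2 + p}$
$\left(30870 + \left(6058 + \left(V - 8837\right)\right)\right) \left(O{\left(-124 \right)} + q{\left(f \right)}\right) = \left(30870 + \left(6058 - 14928\right)\right) \left(-209 + \frac{1}{2 - 163}\right) = \left(30870 + \left(6058 - 14928\right)\right) \left(-209 + \frac{1}{-161}\right) = \left(30870 + \left(6058 - 14928\right)\right) \left(-209 - \frac{1}{161}\right) = \left(30870 - 8870\right) \left(- \frac{33650}{161}\right) = 22000 \left(- \frac{33650}{161}\right) = - \frac{740300000}{161}$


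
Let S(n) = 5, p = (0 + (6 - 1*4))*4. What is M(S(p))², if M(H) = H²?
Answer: 625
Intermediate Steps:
p = 8 (p = (0 + (6 - 4))*4 = (0 + 2)*4 = 2*4 = 8)
M(S(p))² = (5²)² = 25² = 625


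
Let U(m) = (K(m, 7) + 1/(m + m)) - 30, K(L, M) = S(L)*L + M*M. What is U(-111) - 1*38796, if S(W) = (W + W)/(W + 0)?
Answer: -8657779/222 ≈ -38999.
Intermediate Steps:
S(W) = 2 (S(W) = (2*W)/W = 2)
K(L, M) = M² + 2*L (K(L, M) = 2*L + M*M = 2*L + M² = M² + 2*L)
U(m) = 19 + 1/(2*m) + 2*m (U(m) = ((7² + 2*m) + 1/(m + m)) - 30 = ((49 + 2*m) + 1/(2*m)) - 30 = (49 + 1/(2*m) + 2*m) - 30 = 19 + 1/(2*m) + 2*m)
U(-111) - 1*38796 = (19 + (½)/(-111) + 2*(-111)) - 1*38796 = (19 + (½)*(-1/111) - 222) - 38796 = (19 - 1/222 - 222) - 38796 = -45067/222 - 38796 = -8657779/222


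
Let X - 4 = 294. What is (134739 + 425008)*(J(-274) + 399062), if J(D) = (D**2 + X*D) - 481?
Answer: 219423622735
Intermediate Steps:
X = 298 (X = 4 + 294 = 298)
J(D) = -481 + D**2 + 298*D (J(D) = (D**2 + 298*D) - 481 = -481 + D**2 + 298*D)
(134739 + 425008)*(J(-274) + 399062) = (134739 + 425008)*((-481 + (-274)**2 + 298*(-274)) + 399062) = 559747*((-481 + 75076 - 81652) + 399062) = 559747*(-7057 + 399062) = 559747*392005 = 219423622735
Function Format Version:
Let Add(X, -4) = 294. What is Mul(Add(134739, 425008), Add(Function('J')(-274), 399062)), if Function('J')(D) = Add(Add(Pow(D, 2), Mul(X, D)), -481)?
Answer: 219423622735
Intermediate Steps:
X = 298 (X = Add(4, 294) = 298)
Function('J')(D) = Add(-481, Pow(D, 2), Mul(298, D)) (Function('J')(D) = Add(Add(Pow(D, 2), Mul(298, D)), -481) = Add(-481, Pow(D, 2), Mul(298, D)))
Mul(Add(134739, 425008), Add(Function('J')(-274), 399062)) = Mul(Add(134739, 425008), Add(Add(-481, Pow(-274, 2), Mul(298, -274)), 399062)) = Mul(559747, Add(Add(-481, 75076, -81652), 399062)) = Mul(559747, Add(-7057, 399062)) = Mul(559747, 392005) = 219423622735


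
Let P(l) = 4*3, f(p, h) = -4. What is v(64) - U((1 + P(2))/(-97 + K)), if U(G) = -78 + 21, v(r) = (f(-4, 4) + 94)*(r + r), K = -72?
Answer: 11577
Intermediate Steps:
P(l) = 12
v(r) = 180*r (v(r) = (-4 + 94)*(r + r) = 90*(2*r) = 180*r)
U(G) = -57
v(64) - U((1 + P(2))/(-97 + K)) = 180*64 - 1*(-57) = 11520 + 57 = 11577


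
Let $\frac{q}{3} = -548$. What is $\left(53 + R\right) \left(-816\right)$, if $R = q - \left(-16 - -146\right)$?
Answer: $1404336$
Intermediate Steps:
$q = -1644$ ($q = 3 \left(-548\right) = -1644$)
$R = -1774$ ($R = -1644 - \left(-16 - -146\right) = -1644 - \left(-16 + 146\right) = -1644 - 130 = -1774$)
$\left(53 + R\right) \left(-816\right) = \left(53 - 1774\right) \left(-816\right) = \left(-1721\right) \left(-816\right) = 1404336$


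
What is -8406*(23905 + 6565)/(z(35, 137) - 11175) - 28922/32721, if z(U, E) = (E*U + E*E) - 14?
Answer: -16931746406/818025 ≈ -20698.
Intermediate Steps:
z(U, E) = -14 + E**2 + E*U (z(U, E) = (E*U + E**2) - 14 = (E**2 + E*U) - 14 = -14 + E**2 + E*U)
-8406*(23905 + 6565)/(z(35, 137) - 11175) - 28922/32721 = -8406*(23905 + 6565)/((-14 + 137**2 + 137*35) - 11175) - 28922/32721 = -8406*30470/((-14 + 18769 + 4795) - 11175) - 28922*1/32721 = -8406*30470/(23550 - 11175) - 28922/32721 = -8406/(12375*(1/30470)) - 28922/32721 = -8406/225/554 - 28922/32721 = -8406*554/225 - 28922/32721 = -517436/25 - 28922/32721 = -16931746406/818025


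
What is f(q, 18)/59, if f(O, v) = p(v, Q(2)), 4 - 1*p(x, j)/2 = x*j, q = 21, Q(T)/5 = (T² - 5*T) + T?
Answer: 728/59 ≈ 12.339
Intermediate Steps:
Q(T) = -20*T + 5*T² (Q(T) = 5*((T² - 5*T) + T) = 5*(T² - 4*T) = -20*T + 5*T²)
p(x, j) = 8 - 2*j*x (p(x, j) = 8 - 2*x*j = 8 - 2*j*x)
f(O, v) = 8 + 40*v (f(O, v) = 8 - 2*5*2*(-4 + 2)*v = 8 - 2*5*2*(-2)*v = 8 - 2*(-20)*v = 8 + 40*v)
f(q, 18)/59 = (8 + 40*18)/59 = (8 + 720)*(1/59) = 728*(1/59) = 728/59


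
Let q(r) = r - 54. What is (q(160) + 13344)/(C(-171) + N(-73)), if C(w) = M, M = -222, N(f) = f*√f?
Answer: -2985900/438301 + 981850*I*√73/438301 ≈ -6.8124 + 19.14*I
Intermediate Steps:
N(f) = f^(3/2)
C(w) = -222
q(r) = -54 + r
(q(160) + 13344)/(C(-171) + N(-73)) = ((-54 + 160) + 13344)/(-222 + (-73)^(3/2)) = (106 + 13344)/(-222 - 73*I*√73) = 13450/(-222 - 73*I*√73)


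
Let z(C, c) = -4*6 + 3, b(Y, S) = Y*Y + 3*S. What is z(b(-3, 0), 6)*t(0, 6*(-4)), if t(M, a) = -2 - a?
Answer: -462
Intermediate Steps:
b(Y, S) = Y**2 + 3*S
z(C, c) = -21 (z(C, c) = -24 + 3 = -21)
z(b(-3, 0), 6)*t(0, 6*(-4)) = -21*(-2 - 6*(-4)) = -21*(-2 - 1*(-24)) = -21*(-2 + 24) = -21*22 = -462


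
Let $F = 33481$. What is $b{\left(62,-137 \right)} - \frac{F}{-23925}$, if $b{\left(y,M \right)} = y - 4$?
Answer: $\frac{1421131}{23925} \approx 59.399$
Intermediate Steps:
$b{\left(y,M \right)} = -4 + y$
$b{\left(62,-137 \right)} - \frac{F}{-23925} = \left(-4 + 62\right) - \frac{33481}{-23925} = 58 - 33481 \left(- \frac{1}{23925}\right) = 58 - - \frac{33481}{23925} = 58 + \frac{33481}{23925} = \frac{1421131}{23925}$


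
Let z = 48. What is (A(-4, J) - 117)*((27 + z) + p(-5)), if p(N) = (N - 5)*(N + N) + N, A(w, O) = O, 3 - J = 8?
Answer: -20740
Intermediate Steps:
J = -5 (J = 3 - 1*8 = 3 - 8 = -5)
p(N) = N + 2*N*(-5 + N) (p(N) = (-5 + N)*(2*N) + N = 2*N*(-5 + N) + N = N + 2*N*(-5 + N))
(A(-4, J) - 117)*((27 + z) + p(-5)) = (-5 - 117)*((27 + 48) - 5*(-9 + 2*(-5))) = -122*(75 - 5*(-9 - 10)) = -122*(75 - 5*(-19)) = -122*(75 + 95) = -122*170 = -20740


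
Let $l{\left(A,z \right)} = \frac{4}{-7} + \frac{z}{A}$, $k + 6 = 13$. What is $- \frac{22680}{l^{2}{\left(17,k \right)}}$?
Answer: $- \frac{321171480}{361} \approx -8.8967 \cdot 10^{5}$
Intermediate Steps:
$k = 7$ ($k = -6 + 13 = 7$)
$l{\left(A,z \right)} = - \frac{4}{7} + \frac{z}{A}$ ($l{\left(A,z \right)} = 4 \left(- \frac{1}{7}\right) + \frac{z}{A} = - \frac{4}{7} + \frac{z}{A}$)
$- \frac{22680}{l^{2}{\left(17,k \right)}} = - \frac{22680}{\left(- \frac{4}{7} + \frac{7}{17}\right)^{2}} = - \frac{22680}{\left(- \frac{19}{119}\right)^{2}} = - \frac{22680}{\frac{361}{14161}} = \left(-22680\right) \frac{14161}{361} = - \frac{321171480}{361}$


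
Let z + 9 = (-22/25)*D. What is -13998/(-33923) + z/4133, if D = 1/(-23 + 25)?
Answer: 1438337522/3505093975 ≈ 0.41036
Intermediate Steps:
D = 1/2 ≈ 0.50000
z = -236/25 (z = -9 - 22/25*(1/2) = -9 - 22*1/25*(1/2) = -9 - 22/25*1/2 = -9 - 11/25 = -236/25 ≈ -9.4400)
-13998/(-33923) + z/4133 = -13998/(-33923) - 236/25/4133 = -13998*(-1/33923) - 236/25*1/4133 = 13998/33923 - 236/103325 = 1438337522/3505093975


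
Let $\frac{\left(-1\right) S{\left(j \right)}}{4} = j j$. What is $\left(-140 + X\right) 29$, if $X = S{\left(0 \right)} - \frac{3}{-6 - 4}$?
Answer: $- \frac{40513}{10} \approx -4051.3$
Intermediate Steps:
$S{\left(j \right)} = - 4 j^{2}$ ($S{\left(j \right)} = - 4 j j = - 4 j^{2}$)
$X = \frac{3}{10}$ ($X = - 4 \cdot 0^{2} - \frac{3}{-6 - 4} = \left(-4\right) 0 - \frac{3}{-10} = 0 - - \frac{3}{10} = 0 + \frac{3}{10} = \frac{3}{10} \approx 0.3$)
$\left(-140 + X\right) 29 = \left(-140 + \frac{3}{10}\right) 29 = \left(- \frac{1397}{10}\right) 29 = - \frac{40513}{10}$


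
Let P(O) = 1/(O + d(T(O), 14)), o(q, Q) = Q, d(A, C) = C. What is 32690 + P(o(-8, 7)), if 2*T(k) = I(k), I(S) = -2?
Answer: 686491/21 ≈ 32690.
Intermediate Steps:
T(k) = -1 (T(k) = (1/2)*(-2) = -1)
P(O) = 1/(14 + O) (P(O) = 1/(O + 14) = 1/(14 + O))
32690 + P(o(-8, 7)) = 32690 + 1/(14 + 7) = 32690 + 1/21 = 686491/21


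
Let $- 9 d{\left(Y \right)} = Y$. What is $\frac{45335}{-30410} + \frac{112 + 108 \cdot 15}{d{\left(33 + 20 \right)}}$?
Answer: $- \frac{95286767}{322346} \approx -295.6$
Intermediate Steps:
$d{\left(Y \right)} = - \frac{Y}{9}$
$\frac{45335}{-30410} + \frac{112 + 108 \cdot 15}{d{\left(33 + 20 \right)}} = \frac{45335}{-30410} + \frac{112 + 108 \cdot 15}{\left(- \frac{1}{9}\right) \left(33 + 20\right)} = 45335 \left(- \frac{1}{30410}\right) + \frac{112 + 1620}{\left(- \frac{1}{9}\right) 53} = - \frac{9067}{6082} + \frac{1732}{- \frac{53}{9}} = - \frac{9067}{6082} + 1732 \left(- \frac{9}{53}\right) = - \frac{9067}{6082} - \frac{15588}{53} = - \frac{95286767}{322346}$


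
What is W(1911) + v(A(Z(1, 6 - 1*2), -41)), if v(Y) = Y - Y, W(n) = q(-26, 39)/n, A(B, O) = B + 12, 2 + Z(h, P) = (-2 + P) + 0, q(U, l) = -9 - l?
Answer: -16/637 ≈ -0.025118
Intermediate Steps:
Z(h, P) = -4 + P (Z(h, P) = -2 + ((-2 + P) + 0) = -2 + (-2 + P) = -4 + P)
A(B, O) = 12 + B
W(n) = -48/n (W(n) = (-9 - 1*39)/n = (-9 - 39)/n = -48/n)
v(Y) = 0
W(1911) + v(A(Z(1, 6 - 1*2), -41)) = -48/1911 + 0 = -48*1/1911 + 0 = -16/637 + 0 = -16/637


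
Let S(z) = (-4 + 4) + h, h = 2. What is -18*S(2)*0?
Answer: 0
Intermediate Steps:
S(z) = 2 (S(z) = (-4 + 4) + 2 = 0 + 2 = 2)
-18*S(2)*0 = -18*2*0 = -36*0 = 0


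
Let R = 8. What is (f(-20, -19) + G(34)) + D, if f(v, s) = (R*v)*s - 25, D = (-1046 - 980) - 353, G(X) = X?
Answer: 670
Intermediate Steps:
D = -2379 (D = -2026 - 353 = -2379)
f(v, s) = -25 + 8*s*v (f(v, s) = (8*v)*s - 25 = 8*s*v - 25 = -25 + 8*s*v)
(f(-20, -19) + G(34)) + D = ((-25 + 8*(-19)*(-20)) + 34) - 2379 = ((-25 + 3040) + 34) - 2379 = (3015 + 34) - 2379 = 3049 - 2379 = 670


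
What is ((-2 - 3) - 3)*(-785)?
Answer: 6280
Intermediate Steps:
((-2 - 3) - 3)*(-785) = (-5 - 3)*(-785) = -8*(-785) = 6280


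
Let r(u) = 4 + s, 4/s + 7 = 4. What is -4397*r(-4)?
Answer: -35176/3 ≈ -11725.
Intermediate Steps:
s = -4/3 (s = 4/(-7 + 4) = 4/(-3) = 4*(-1/3) = -4/3 ≈ -1.3333)
r(u) = 8/3 (r(u) = 4 - 4/3 = 8/3)
-4397*r(-4) = -4397*8/3 = -35176/3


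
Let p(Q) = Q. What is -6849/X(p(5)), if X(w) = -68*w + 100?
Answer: 2283/80 ≈ 28.538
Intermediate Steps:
X(w) = 100 - 68*w
-6849/X(p(5)) = -6849/(100 - 68*5) = -6849/(100 - 340) = -6849/(-240) = -6849*(-1/240) = 2283/80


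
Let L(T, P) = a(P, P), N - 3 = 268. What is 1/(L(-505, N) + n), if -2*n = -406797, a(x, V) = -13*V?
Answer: 2/399751 ≈ 5.0031e-6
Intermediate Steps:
N = 271 (N = 3 + 268 = 271)
n = 406797/2 (n = -½*(-406797) = 406797/2 ≈ 2.0340e+5)
L(T, P) = -13*P
1/(L(-505, N) + n) = 1/(-13*271 + 406797/2) = 1/(-3523 + 406797/2) = 1/(399751/2) = 2/399751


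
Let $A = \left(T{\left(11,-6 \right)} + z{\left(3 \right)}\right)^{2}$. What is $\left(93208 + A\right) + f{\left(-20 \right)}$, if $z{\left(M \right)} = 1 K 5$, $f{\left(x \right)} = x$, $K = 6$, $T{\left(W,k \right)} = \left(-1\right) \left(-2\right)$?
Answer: $94212$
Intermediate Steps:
$T{\left(W,k \right)} = 2$
$z{\left(M \right)} = 30$ ($z{\left(M \right)} = 1 \cdot 6 \cdot 5 = 6 \cdot 5 = 30$)
$A = 1024$ ($A = \left(2 + 30\right)^{2} = 32^{2} = 1024$)
$\left(93208 + A\right) + f{\left(-20 \right)} = \left(93208 + 1024\right) - 20 = 94232 - 20 = 94212$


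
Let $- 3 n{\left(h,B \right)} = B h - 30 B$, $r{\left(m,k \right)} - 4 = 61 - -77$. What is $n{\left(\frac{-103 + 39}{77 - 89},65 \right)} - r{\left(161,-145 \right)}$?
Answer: $\frac{3532}{9} \approx 392.44$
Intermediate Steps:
$r{\left(m,k \right)} = 142$ ($r{\left(m,k \right)} = 4 + \left(61 - -77\right) = 4 + \left(61 + 77\right) = 4 + 138 = 142$)
$n{\left(h,B \right)} = 10 B - \frac{B h}{3}$ ($n{\left(h,B \right)} = - \frac{B h - 30 B}{3} = - \frac{- 30 B + B h}{3} = 10 B - \frac{B h}{3}$)
$n{\left(\frac{-103 + 39}{77 - 89},65 \right)} - r{\left(161,-145 \right)} = \frac{1}{3} \cdot 65 \left(30 - \frac{-103 + 39}{77 - 89}\right) - 142 = \frac{1}{3} \cdot 65 \left(30 - - \frac{64}{-12}\right) - 142 = \frac{1}{3} \cdot 65 \left(30 - \left(-64\right) \left(- \frac{1}{12}\right)\right) - 142 = \frac{1}{3} \cdot 65 \left(30 - \frac{16}{3}\right) - 142 = \frac{1}{3} \cdot 65 \cdot \frac{74}{3} - 142 = \frac{4810}{9} - 142 = \frac{3532}{9}$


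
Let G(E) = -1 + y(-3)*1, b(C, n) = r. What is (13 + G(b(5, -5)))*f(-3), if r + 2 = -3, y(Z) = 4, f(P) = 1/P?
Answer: -16/3 ≈ -5.3333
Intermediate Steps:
r = -5 (r = -2 - 3 = -5)
b(C, n) = -5
G(E) = 3 (G(E) = -1 + 4*1 = -1 + 4 = 3)
(13 + G(b(5, -5)))*f(-3) = (13 + 3)/(-3) = 16*(-⅓) = -16/3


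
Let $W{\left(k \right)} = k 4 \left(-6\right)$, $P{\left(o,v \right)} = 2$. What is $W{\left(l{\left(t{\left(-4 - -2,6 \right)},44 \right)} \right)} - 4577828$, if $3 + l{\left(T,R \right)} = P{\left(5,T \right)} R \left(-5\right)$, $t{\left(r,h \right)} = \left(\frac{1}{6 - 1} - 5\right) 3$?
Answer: $-4567196$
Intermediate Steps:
$t{\left(r,h \right)} = - \frac{72}{5}$ ($t{\left(r,h \right)} = \left(\frac{1}{5} - 5\right) 3 = \left(- \frac{24}{5}\right) 3 = - \frac{72}{5}$)
$l{\left(T,R \right)} = -3 - 10 R$ ($l{\left(T,R \right)} = -3 + 2 R \left(-5\right) = -3 - 10 R$)
$W{\left(k \right)} = - 24 k$ ($W{\left(k \right)} = 4 k \left(-6\right) = - 24 k$)
$W{\left(l{\left(t{\left(-4 - -2,6 \right)},44 \right)} \right)} - 4577828 = - 24 \left(-3 - 440\right) - 4577828 = \left(-24\right) \left(-443\right) - 4577828 = 10632 - 4577828 = -4567196$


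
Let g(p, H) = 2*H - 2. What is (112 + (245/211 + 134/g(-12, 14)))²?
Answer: 105324913444/7524049 ≈ 13998.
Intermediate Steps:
g(p, H) = -2 + 2*H
(112 + (245/211 + 134/g(-12, 14)))² = (112 + (245/211 + 134/(-2 + 2*14)))² = (112 + (245*(1/211) + 134/(-2 + 28)))² = (112 + (245/211 + 134/26))² = (112 + (245/211 + 134*(1/26)))² = (112 + (245/211 + 67/13))² = (112 + 17322/2743)² = (324538/2743)² = 105324913444/7524049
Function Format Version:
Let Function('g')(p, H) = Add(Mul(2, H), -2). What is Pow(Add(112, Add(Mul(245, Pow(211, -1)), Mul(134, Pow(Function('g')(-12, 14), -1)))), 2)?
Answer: Rational(105324913444, 7524049) ≈ 13998.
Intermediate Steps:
Function('g')(p, H) = Add(-2, Mul(2, H))
Pow(Add(112, Add(Mul(245, Pow(211, -1)), Mul(134, Pow(Function('g')(-12, 14), -1)))), 2) = Pow(Add(112, Add(Mul(245, Pow(211, -1)), Mul(134, Pow(Add(-2, Mul(2, 14)), -1)))), 2) = Pow(Add(112, Add(Mul(245, Rational(1, 211)), Mul(134, Pow(Add(-2, 28), -1)))), 2) = Pow(Add(112, Add(Rational(245, 211), Mul(134, Pow(26, -1)))), 2) = Pow(Add(112, Add(Rational(245, 211), Mul(134, Rational(1, 26)))), 2) = Pow(Add(112, Add(Rational(245, 211), Rational(67, 13))), 2) = Pow(Add(112, Rational(17322, 2743)), 2) = Pow(Rational(324538, 2743), 2) = Rational(105324913444, 7524049)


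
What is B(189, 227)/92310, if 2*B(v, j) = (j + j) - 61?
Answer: 131/61540 ≈ 0.0021287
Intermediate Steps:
B(v, j) = -61/2 + j (B(v, j) = ((j + j) - 61)/2 = (2*j - 61)/2 = (-61 + 2*j)/2 = -61/2 + j)
B(189, 227)/92310 = (-61/2 + 227)/92310 = (393/2)*(1/92310) = 131/61540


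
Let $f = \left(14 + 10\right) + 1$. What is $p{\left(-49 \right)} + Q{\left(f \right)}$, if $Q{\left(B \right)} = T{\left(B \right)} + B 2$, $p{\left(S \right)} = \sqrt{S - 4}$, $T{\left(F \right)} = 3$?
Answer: $53 + i \sqrt{53} \approx 53.0 + 7.2801 i$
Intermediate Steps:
$p{\left(S \right)} = \sqrt{-4 + S}$
$f = 25$ ($f = 24 + 1 = 25$)
$Q{\left(B \right)} = 3 + 2 B$ ($Q{\left(B \right)} = 3 + B 2 = 3 + 2 B$)
$p{\left(-49 \right)} + Q{\left(f \right)} = \sqrt{-4 - 49} + \left(3 + 2 \cdot 25\right) = \sqrt{-53} + \left(3 + 50\right) = i \sqrt{53} + 53 = 53 + i \sqrt{53}$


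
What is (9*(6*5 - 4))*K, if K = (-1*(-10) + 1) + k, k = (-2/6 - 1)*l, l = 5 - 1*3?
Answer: 1950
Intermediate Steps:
l = 2 (l = 5 - 3 = 2)
k = -8/3 (k = (-2/6 - 1)*2 = (-2*⅙ - 1)*2 = (-⅓ - 1)*2 = -4/3*2 = -8/3 ≈ -2.6667)
K = 25/3 (K = (-1*(-10) + 1) - 8/3 = (10 + 1) - 8/3 = 11 - 8/3 = 25/3 ≈ 8.3333)
(9*(6*5 - 4))*K = (9*(6*5 - 4))*(25/3) = (9*(30 - 4))*(25/3) = (9*26)*(25/3) = 234*(25/3) = 1950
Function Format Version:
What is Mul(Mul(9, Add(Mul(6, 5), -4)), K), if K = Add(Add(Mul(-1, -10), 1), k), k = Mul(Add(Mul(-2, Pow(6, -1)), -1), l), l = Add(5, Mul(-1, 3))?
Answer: 1950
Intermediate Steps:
l = 2 (l = Add(5, -3) = 2)
k = Rational(-8, 3) (k = Mul(Add(Mul(-2, Pow(6, -1)), -1), 2) = Mul(Add(Mul(-2, Rational(1, 6)), -1), 2) = Mul(Add(Rational(-1, 3), -1), 2) = Mul(Rational(-4, 3), 2) = Rational(-8, 3) ≈ -2.6667)
K = Rational(25, 3) (K = Add(Add(Mul(-1, -10), 1), Rational(-8, 3)) = Add(Add(10, 1), Rational(-8, 3)) = Add(11, Rational(-8, 3)) = Rational(25, 3) ≈ 8.3333)
Mul(Mul(9, Add(Mul(6, 5), -4)), K) = Mul(Mul(9, Add(Mul(6, 5), -4)), Rational(25, 3)) = Mul(Mul(9, Add(30, -4)), Rational(25, 3)) = Mul(Mul(9, 26), Rational(25, 3)) = Mul(234, Rational(25, 3)) = 1950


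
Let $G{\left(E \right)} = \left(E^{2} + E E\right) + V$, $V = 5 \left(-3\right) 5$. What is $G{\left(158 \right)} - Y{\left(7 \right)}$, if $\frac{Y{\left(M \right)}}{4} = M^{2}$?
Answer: $49657$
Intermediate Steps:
$V = -75$ ($V = \left(-15\right) 5 = -75$)
$Y{\left(M \right)} = 4 M^{2}$
$G{\left(E \right)} = -75 + 2 E^{2}$ ($G{\left(E \right)} = \left(E^{2} + E E\right) - 75 = \left(E^{2} + E^{2}\right) - 75 = 2 E^{2} - 75 = -75 + 2 E^{2}$)
$G{\left(158 \right)} - Y{\left(7 \right)} = \left(-75 + 2 \cdot 158^{2}\right) - 4 \cdot 7^{2} = \left(-75 + 2 \cdot 24964\right) - 4 \cdot 49 = \left(-75 + 49928\right) - 196 = 49853 - 196 = 49657$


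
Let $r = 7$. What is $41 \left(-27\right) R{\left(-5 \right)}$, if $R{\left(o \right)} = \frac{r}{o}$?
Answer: $\frac{7749}{5} \approx 1549.8$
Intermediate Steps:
$R{\left(o \right)} = \frac{7}{o}$
$41 \left(-27\right) R{\left(-5 \right)} = 41 \left(-27\right) \frac{7}{-5} = - 1107 \cdot 7 \left(- \frac{1}{5}\right) = \left(-1107\right) \left(- \frac{7}{5}\right) = \frac{7749}{5}$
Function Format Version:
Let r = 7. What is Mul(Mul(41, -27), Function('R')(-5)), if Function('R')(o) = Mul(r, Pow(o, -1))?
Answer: Rational(7749, 5) ≈ 1549.8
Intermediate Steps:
Function('R')(o) = Mul(7, Pow(o, -1))
Mul(Mul(41, -27), Function('R')(-5)) = Mul(Mul(41, -27), Mul(7, Pow(-5, -1))) = Mul(-1107, Mul(7, Rational(-1, 5))) = Mul(-1107, Rational(-7, 5)) = Rational(7749, 5)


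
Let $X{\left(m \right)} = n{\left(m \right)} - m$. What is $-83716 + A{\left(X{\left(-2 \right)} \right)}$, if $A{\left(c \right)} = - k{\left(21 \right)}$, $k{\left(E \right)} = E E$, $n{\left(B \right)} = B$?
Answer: $-84157$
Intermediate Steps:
$X{\left(m \right)} = 0$ ($X{\left(m \right)} = m - m = 0$)
$k{\left(E \right)} = E^{2}$
$A{\left(c \right)} = -441$ ($A{\left(c \right)} = - 21^{2} = \left(-1\right) 441 = -441$)
$-83716 + A{\left(X{\left(-2 \right)} \right)} = -83716 - 441 = -84157$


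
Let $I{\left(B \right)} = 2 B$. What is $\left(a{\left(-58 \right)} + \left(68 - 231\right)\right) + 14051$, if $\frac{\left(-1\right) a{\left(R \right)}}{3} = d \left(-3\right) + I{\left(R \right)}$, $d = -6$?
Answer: $14182$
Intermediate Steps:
$a{\left(R \right)} = -54 - 6 R$ ($a{\left(R \right)} = - 3 \left(\left(-6\right) \left(-3\right) + 2 R\right) = - 3 \left(18 + 2 R\right) = -54 - 6 R$)
$\left(a{\left(-58 \right)} + \left(68 - 231\right)\right) + 14051 = \left(\left(-54 - -348\right) + \left(68 - 231\right)\right) + 14051 = \left(\left(-54 + 348\right) + \left(68 - 231\right)\right) + 14051 = \left(294 - 163\right) + 14051 = 131 + 14051 = 14182$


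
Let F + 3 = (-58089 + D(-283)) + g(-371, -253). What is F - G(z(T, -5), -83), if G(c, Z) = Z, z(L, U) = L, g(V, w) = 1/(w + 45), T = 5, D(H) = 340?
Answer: -11995153/208 ≈ -57669.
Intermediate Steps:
g(V, w) = 1/(45 + w)
F = -12012417/208 (F = -3 + ((-58089 + 340) + 1/(45 - 253)) = -3 + (-57749 + 1/(-208)) = -3 + (-57749 - 1/208) = -3 - 12011793/208 = -12012417/208 ≈ -57752.)
F - G(z(T, -5), -83) = -12012417/208 - 1*(-83) = -12012417/208 + 83 = -11995153/208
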